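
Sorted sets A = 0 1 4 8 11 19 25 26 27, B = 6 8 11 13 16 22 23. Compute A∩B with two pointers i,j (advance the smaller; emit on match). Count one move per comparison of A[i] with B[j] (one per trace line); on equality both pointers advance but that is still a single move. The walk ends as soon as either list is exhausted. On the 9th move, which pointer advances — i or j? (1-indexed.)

i=1 j=1: 0<6, i++
i=2 j=1: 1<6, i++
i=3 j=1: 4<6, i++
i=4 j=1: 8>6, j++
i=4 j=2: 8==8 emit, i++,j++
i=5 j=3: 11==11 emit, i++,j++
i=6 j=4: 19>13, j++
i=6 j=5: 19>16, j++
i=6 j=6: 19<22, i++

i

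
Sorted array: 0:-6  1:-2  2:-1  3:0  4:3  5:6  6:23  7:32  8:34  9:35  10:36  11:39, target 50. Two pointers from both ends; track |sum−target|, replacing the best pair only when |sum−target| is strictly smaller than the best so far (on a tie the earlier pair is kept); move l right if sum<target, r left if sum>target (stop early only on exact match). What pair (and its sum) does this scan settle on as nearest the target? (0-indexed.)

pair (6, 39) with sum 45 (|Δ|=5)

l=0 r=11: -6+39=33 d=17 *, l++
l=1 r=11: -2+39=37 d=13 *, l++
l=2 r=11: -1+39=38 d=12 *, l++
l=3 r=11: 0+39=39 d=11 *, l++
l=4 r=11: 3+39=42 d=8 *, l++
l=5 r=11: 6+39=45 d=5 *, l++
l=6 r=11: 23+39=62 d=12, r--
l=6 r=10: 23+36=59 d=9, r--
l=6 r=9: 23+35=58 d=8, r--
l=6 r=8: 23+34=57 d=7, r--
l=6 r=7: 23+32=55 d=5, r--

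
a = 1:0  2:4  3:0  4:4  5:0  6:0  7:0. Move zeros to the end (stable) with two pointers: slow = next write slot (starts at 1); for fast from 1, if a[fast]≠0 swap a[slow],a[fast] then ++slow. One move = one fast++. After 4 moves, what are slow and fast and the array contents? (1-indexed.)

slow=3, fast=5, a=[4, 4, 0, 0, 0, 0, 0]

(s=1,f=1) a[fast]=0 → fast++
(s=1,f=2) a[fast]=4≠0 swap→a[1]=4 → slow++,fast++
(s=2,f=3) a[fast]=0 → fast++
(s=2,f=4) a[fast]=4≠0 swap→a[2]=4 → slow++,fast++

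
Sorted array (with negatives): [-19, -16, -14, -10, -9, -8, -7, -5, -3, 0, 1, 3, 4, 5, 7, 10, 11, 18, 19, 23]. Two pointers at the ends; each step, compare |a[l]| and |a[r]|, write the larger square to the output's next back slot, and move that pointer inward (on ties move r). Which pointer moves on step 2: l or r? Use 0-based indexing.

l=0 r=19: |-19|<=|23| out[19]=529, r--
l=0 r=18: |-19|<=|19| out[18]=361, r--

r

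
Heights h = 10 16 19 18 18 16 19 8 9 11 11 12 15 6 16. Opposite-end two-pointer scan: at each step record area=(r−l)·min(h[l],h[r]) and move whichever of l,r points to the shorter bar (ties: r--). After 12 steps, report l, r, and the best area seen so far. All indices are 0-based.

[0,14] min(10,16)*14=140 best=140 * → l++
[1,14] min(16,16)*13=208 best=208 * → r--
[1,13] min(16,6)*12=72 best=208 → r--
[1,12] min(16,15)*11=165 best=208 → r--
[1,11] min(16,12)*10=120 best=208 → r--
[1,10] min(16,11)*9=99 best=208 → r--
[1,9] min(16,11)*8=88 best=208 → r--
[1,8] min(16,9)*7=63 best=208 → r--
[1,7] min(16,8)*6=48 best=208 → r--
[1,6] min(16,19)*5=80 best=208 → l++
[2,6] min(19,19)*4=76 best=208 → r--
[2,5] min(19,16)*3=48 best=208 → r--

l=2, r=4, best area=208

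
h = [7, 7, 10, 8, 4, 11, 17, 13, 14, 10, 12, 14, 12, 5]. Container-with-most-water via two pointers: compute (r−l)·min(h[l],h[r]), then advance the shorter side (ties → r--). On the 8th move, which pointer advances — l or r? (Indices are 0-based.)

r

l=0 r=13: min(7,5)*13=65 best=65 *, r--
l=0 r=12: min(7,12)*12=84 best=84 *, l++
l=1 r=12: min(7,12)*11=77 best=84, l++
l=2 r=12: min(10,12)*10=100 best=100 *, l++
l=3 r=12: min(8,12)*9=72 best=100, l++
l=4 r=12: min(4,12)*8=32 best=100, l++
l=5 r=12: min(11,12)*7=77 best=100, l++
l=6 r=12: min(17,12)*6=72 best=100, r--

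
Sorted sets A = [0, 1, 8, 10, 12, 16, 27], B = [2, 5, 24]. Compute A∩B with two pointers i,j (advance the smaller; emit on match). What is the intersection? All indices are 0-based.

intersection = []

[i=0,j=0] 0<2 → i++
[i=1,j=0] 1<2 → i++
[i=2,j=0] 8>2 → j++
[i=2,j=1] 8>5 → j++
[i=2,j=2] 8<24 → i++
[i=3,j=2] 10<24 → i++
[i=4,j=2] 12<24 → i++
[i=5,j=2] 16<24 → i++
[i=6,j=2] 27>24 → j++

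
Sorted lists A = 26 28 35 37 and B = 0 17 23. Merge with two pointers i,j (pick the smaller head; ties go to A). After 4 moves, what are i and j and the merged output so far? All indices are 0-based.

i=1, j=3, merged so far=[0, 17, 23, 26]

[i=0,j=0] A[i]=26>B[j]=0 take 0 → j++
[i=0,j=1] A[i]=26>B[j]=17 take 17 → j++
[i=0,j=2] A[i]=26>B[j]=23 take 23 → j++
[i=0,j=3] B done, take A[i]=26 → i++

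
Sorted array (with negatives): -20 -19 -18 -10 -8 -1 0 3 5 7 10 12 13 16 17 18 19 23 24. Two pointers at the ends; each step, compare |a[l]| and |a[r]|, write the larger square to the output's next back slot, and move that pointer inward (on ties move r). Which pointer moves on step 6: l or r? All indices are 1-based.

l=1 r=19: |-20|<=|24| out[19]=576, r--
l=1 r=18: |-20|<=|23| out[18]=529, r--
l=1 r=17: |-20|>|19| out[17]=400, l++
l=2 r=17: |-19|<=|19| out[16]=361, r--
l=2 r=16: |-19|>|18| out[15]=361, l++
l=3 r=16: |-18|<=|18| out[14]=324, r--

r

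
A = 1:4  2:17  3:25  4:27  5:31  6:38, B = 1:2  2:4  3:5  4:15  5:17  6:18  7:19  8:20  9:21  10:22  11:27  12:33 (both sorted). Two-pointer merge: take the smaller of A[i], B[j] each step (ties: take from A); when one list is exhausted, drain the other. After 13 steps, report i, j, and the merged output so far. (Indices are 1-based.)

i=4, j=11, merged so far=[2, 4, 4, 5, 15, 17, 17, 18, 19, 20, 21, 22, 25]

[i=1,j=1] A[i]=4>B[j]=2 take 2 → j++
[i=1,j=2] A[i]=4<=B[j]=4 take 4 → i++
[i=2,j=2] A[i]=17>B[j]=4 take 4 → j++
[i=2,j=3] A[i]=17>B[j]=5 take 5 → j++
[i=2,j=4] A[i]=17>B[j]=15 take 15 → j++
[i=2,j=5] A[i]=17<=B[j]=17 take 17 → i++
[i=3,j=5] A[i]=25>B[j]=17 take 17 → j++
[i=3,j=6] A[i]=25>B[j]=18 take 18 → j++
[i=3,j=7] A[i]=25>B[j]=19 take 19 → j++
[i=3,j=8] A[i]=25>B[j]=20 take 20 → j++
[i=3,j=9] A[i]=25>B[j]=21 take 21 → j++
[i=3,j=10] A[i]=25>B[j]=22 take 22 → j++
[i=3,j=11] A[i]=25<=B[j]=27 take 25 → i++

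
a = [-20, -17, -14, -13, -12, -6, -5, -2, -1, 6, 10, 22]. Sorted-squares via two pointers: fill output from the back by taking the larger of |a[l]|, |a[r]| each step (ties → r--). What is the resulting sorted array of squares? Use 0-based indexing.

[0,11] |-20|<=|22| out[11]=484 → r--
[0,10] |-20|>|10| out[10]=400 → l++
[1,10] |-17|>|10| out[9]=289 → l++
[2,10] |-14|>|10| out[8]=196 → l++
[3,10] |-13|>|10| out[7]=169 → l++
[4,10] |-12|>|10| out[6]=144 → l++
[5,10] |-6|<=|10| out[5]=100 → r--
[5,9] |-6|<=|6| out[4]=36 → r--
[5,8] |-6|>|-1| out[3]=36 → l++
[6,8] |-5|>|-1| out[2]=25 → l++
[7,8] |-2|>|-1| out[1]=4 → l++
[8,8] |-1|<=|-1| out[0]=1 → r--

[1, 4, 25, 36, 36, 100, 144, 169, 196, 289, 400, 484]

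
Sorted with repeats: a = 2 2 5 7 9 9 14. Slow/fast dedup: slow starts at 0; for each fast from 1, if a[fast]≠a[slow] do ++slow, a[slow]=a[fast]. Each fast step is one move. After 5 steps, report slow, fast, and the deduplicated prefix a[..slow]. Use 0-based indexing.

slow=3, fast=6, prefix=[2, 5, 7, 9]

(s=0,f=1) a[fast]=2=a[slow] dup → fast++
(s=0,f=2) a[fast]=5≠a[slow]=2 write a[1]=5 → slow++,fast++
(s=1,f=3) a[fast]=7≠a[slow]=5 write a[2]=7 → slow++,fast++
(s=2,f=4) a[fast]=9≠a[slow]=7 write a[3]=9 → slow++,fast++
(s=3,f=5) a[fast]=9=a[slow] dup → fast++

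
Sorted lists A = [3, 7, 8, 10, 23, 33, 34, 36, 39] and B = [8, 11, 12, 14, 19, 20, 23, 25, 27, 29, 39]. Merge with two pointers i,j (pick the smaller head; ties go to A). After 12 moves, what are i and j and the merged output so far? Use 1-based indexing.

[i=1,j=1] A[i]=3<=B[j]=8 take 3 → i++
[i=2,j=1] A[i]=7<=B[j]=8 take 7 → i++
[i=3,j=1] A[i]=8<=B[j]=8 take 8 → i++
[i=4,j=1] A[i]=10>B[j]=8 take 8 → j++
[i=4,j=2] A[i]=10<=B[j]=11 take 10 → i++
[i=5,j=2] A[i]=23>B[j]=11 take 11 → j++
[i=5,j=3] A[i]=23>B[j]=12 take 12 → j++
[i=5,j=4] A[i]=23>B[j]=14 take 14 → j++
[i=5,j=5] A[i]=23>B[j]=19 take 19 → j++
[i=5,j=6] A[i]=23>B[j]=20 take 20 → j++
[i=5,j=7] A[i]=23<=B[j]=23 take 23 → i++
[i=6,j=7] A[i]=33>B[j]=23 take 23 → j++

i=6, j=8, merged so far=[3, 7, 8, 8, 10, 11, 12, 14, 19, 20, 23, 23]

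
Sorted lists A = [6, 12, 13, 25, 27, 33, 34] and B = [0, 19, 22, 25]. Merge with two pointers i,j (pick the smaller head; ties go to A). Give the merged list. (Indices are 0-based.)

i=0 j=0: A[i]=6>B[j]=0 take 0, j++
i=0 j=1: A[i]=6<=B[j]=19 take 6, i++
i=1 j=1: A[i]=12<=B[j]=19 take 12, i++
i=2 j=1: A[i]=13<=B[j]=19 take 13, i++
i=3 j=1: A[i]=25>B[j]=19 take 19, j++
i=3 j=2: A[i]=25>B[j]=22 take 22, j++
i=3 j=3: A[i]=25<=B[j]=25 take 25, i++
i=4 j=3: A[i]=27>B[j]=25 take 25, j++
i=4 j=4: B done, take A[i]=27, i++
i=5 j=4: B done, take A[i]=33, i++
i=6 j=4: B done, take A[i]=34, i++

[0, 6, 12, 13, 19, 22, 25, 25, 27, 33, 34]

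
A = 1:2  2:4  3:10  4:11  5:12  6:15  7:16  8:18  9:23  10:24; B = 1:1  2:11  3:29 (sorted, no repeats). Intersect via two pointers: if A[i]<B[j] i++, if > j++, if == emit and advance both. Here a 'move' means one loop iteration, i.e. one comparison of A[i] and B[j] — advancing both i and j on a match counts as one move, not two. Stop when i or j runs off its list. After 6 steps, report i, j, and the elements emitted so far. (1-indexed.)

i=6, j=3, emitted=[11]

i=1 j=1: 2>1, j++
i=1 j=2: 2<11, i++
i=2 j=2: 4<11, i++
i=3 j=2: 10<11, i++
i=4 j=2: 11==11 emit, i++,j++
i=5 j=3: 12<29, i++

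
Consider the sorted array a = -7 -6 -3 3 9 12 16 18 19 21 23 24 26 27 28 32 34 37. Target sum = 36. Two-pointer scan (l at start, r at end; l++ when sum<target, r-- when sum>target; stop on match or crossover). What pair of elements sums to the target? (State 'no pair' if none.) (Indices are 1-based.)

[1,18] -7+37=30 <36 → l++
[2,18] -6+37=31 <36 → l++
[3,18] -3+37=34 <36 → l++
[4,18] 3+37=40 >36 → r--
[4,17] 3+34=37 >36 → r--
[4,16] 3+32=35 <36 → l++
[5,16] 9+32=41 >36 → r--
[5,15] 9+28=37 >36 → r--
[5,14] 9+27=36 → found

(9, 27)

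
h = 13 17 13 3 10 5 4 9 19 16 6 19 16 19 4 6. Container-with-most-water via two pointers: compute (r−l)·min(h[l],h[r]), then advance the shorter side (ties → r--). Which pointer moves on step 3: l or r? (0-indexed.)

l

[0,15] min(13,6)*15=90 best=90 * → r--
[0,14] min(13,4)*14=56 best=90 → r--
[0,13] min(13,19)*13=169 best=169 * → l++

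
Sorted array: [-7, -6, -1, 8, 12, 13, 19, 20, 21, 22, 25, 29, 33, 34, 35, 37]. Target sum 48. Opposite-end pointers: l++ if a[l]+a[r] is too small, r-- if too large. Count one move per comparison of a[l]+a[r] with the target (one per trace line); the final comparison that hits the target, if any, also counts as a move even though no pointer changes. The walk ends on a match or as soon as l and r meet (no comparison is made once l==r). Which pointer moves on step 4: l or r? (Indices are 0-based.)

l

[0,15] -7+37=30 <48 → l++
[1,15] -6+37=31 <48 → l++
[2,15] -1+37=36 <48 → l++
[3,15] 8+37=45 <48 → l++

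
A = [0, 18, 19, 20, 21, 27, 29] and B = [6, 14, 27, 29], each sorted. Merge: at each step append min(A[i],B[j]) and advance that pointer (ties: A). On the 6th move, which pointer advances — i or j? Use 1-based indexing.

[i=1,j=1] A[i]=0<=B[j]=6 take 0 → i++
[i=2,j=1] A[i]=18>B[j]=6 take 6 → j++
[i=2,j=2] A[i]=18>B[j]=14 take 14 → j++
[i=2,j=3] A[i]=18<=B[j]=27 take 18 → i++
[i=3,j=3] A[i]=19<=B[j]=27 take 19 → i++
[i=4,j=3] A[i]=20<=B[j]=27 take 20 → i++

i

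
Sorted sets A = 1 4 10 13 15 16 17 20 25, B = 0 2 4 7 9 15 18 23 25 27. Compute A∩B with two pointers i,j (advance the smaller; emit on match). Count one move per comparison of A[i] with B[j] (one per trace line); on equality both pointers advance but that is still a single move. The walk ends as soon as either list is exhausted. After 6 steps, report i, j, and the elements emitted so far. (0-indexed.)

i=2, j=5, emitted=[4]

[i=0,j=0] 1>0 → j++
[i=0,j=1] 1<2 → i++
[i=1,j=1] 4>2 → j++
[i=1,j=2] 4==4 emit → i++,j++
[i=2,j=3] 10>7 → j++
[i=2,j=4] 10>9 → j++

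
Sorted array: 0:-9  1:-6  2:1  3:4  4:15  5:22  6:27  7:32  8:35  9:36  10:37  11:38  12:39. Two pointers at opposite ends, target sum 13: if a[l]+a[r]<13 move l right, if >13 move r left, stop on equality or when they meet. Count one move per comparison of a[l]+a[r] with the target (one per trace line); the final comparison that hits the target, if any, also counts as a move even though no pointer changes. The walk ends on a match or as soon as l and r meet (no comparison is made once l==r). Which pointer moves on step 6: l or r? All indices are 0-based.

l=0 r=12: -9+39=30 >13, r--
l=0 r=11: -9+38=29 >13, r--
l=0 r=10: -9+37=28 >13, r--
l=0 r=9: -9+36=27 >13, r--
l=0 r=8: -9+35=26 >13, r--
l=0 r=7: -9+32=23 >13, r--

r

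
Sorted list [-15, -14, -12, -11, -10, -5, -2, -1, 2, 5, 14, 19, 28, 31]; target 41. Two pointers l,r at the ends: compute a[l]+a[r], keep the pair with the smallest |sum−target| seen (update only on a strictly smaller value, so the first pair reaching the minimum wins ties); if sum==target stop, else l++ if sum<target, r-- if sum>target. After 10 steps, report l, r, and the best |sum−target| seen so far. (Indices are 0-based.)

[0,13] -15+31=16 d=25 * → l++
[1,13] -14+31=17 d=24 * → l++
[2,13] -12+31=19 d=22 * → l++
[3,13] -11+31=20 d=21 * → l++
[4,13] -10+31=21 d=20 * → l++
[5,13] -5+31=26 d=15 * → l++
[6,13] -2+31=29 d=12 * → l++
[7,13] -1+31=30 d=11 * → l++
[8,13] 2+31=33 d=8 * → l++
[9,13] 5+31=36 d=5 * → l++

l=10, r=13, best |Δ|=5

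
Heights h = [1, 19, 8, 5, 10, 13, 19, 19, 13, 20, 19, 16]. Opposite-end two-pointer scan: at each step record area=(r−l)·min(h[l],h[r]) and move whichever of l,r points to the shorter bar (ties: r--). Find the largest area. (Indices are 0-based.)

max area = 171

l=0 r=11: min(1,16)*11=11 best=11 *, l++
l=1 r=11: min(19,16)*10=160 best=160 *, r--
l=1 r=10: min(19,19)*9=171 best=171 *, r--
l=1 r=9: min(19,20)*8=152 best=171, l++
l=2 r=9: min(8,20)*7=56 best=171, l++
l=3 r=9: min(5,20)*6=30 best=171, l++
l=4 r=9: min(10,20)*5=50 best=171, l++
l=5 r=9: min(13,20)*4=52 best=171, l++
l=6 r=9: min(19,20)*3=57 best=171, l++
l=7 r=9: min(19,20)*2=38 best=171, l++
l=8 r=9: min(13,20)*1=13 best=171, l++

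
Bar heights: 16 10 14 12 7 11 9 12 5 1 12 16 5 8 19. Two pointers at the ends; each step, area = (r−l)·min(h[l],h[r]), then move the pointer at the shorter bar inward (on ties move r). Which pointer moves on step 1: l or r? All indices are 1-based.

l=1 r=15: min(16,19)*14=224 best=224 *, l++

l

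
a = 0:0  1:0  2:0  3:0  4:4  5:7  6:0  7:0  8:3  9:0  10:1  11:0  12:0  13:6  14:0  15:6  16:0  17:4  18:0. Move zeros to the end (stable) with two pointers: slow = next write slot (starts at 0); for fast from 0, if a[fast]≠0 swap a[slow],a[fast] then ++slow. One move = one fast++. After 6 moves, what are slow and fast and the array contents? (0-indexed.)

slow=0 fast=0: a[fast]=0, fast++
slow=0 fast=1: a[fast]=0, fast++
slow=0 fast=2: a[fast]=0, fast++
slow=0 fast=3: a[fast]=0, fast++
slow=0 fast=4: a[fast]=4≠0 swap→a[0]=4, slow++,fast++
slow=1 fast=5: a[fast]=7≠0 swap→a[1]=7, slow++,fast++

slow=2, fast=6, a=[4, 7, 0, 0, 0, 0, 0, 0, 3, 0, 1, 0, 0, 6, 0, 6, 0, 4, 0]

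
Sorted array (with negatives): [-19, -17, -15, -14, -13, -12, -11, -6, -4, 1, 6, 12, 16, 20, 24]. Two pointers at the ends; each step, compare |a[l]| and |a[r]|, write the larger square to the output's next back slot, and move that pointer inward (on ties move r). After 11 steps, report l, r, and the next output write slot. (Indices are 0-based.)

l=7, r=10, next write slot=3

[0,14] |-19|<=|24| out[14]=576 → r--
[0,13] |-19|<=|20| out[13]=400 → r--
[0,12] |-19|>|16| out[12]=361 → l++
[1,12] |-17|>|16| out[11]=289 → l++
[2,12] |-15|<=|16| out[10]=256 → r--
[2,11] |-15|>|12| out[9]=225 → l++
[3,11] |-14|>|12| out[8]=196 → l++
[4,11] |-13|>|12| out[7]=169 → l++
[5,11] |-12|<=|12| out[6]=144 → r--
[5,10] |-12|>|6| out[5]=144 → l++
[6,10] |-11|>|6| out[4]=121 → l++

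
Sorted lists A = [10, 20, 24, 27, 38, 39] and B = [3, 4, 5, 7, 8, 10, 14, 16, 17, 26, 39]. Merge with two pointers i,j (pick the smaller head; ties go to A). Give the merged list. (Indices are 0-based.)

i=0 j=0: A[i]=10>B[j]=3 take 3, j++
i=0 j=1: A[i]=10>B[j]=4 take 4, j++
i=0 j=2: A[i]=10>B[j]=5 take 5, j++
i=0 j=3: A[i]=10>B[j]=7 take 7, j++
i=0 j=4: A[i]=10>B[j]=8 take 8, j++
i=0 j=5: A[i]=10<=B[j]=10 take 10, i++
i=1 j=5: A[i]=20>B[j]=10 take 10, j++
i=1 j=6: A[i]=20>B[j]=14 take 14, j++
i=1 j=7: A[i]=20>B[j]=16 take 16, j++
i=1 j=8: A[i]=20>B[j]=17 take 17, j++
i=1 j=9: A[i]=20<=B[j]=26 take 20, i++
i=2 j=9: A[i]=24<=B[j]=26 take 24, i++
i=3 j=9: A[i]=27>B[j]=26 take 26, j++
i=3 j=10: A[i]=27<=B[j]=39 take 27, i++
i=4 j=10: A[i]=38<=B[j]=39 take 38, i++
i=5 j=10: A[i]=39<=B[j]=39 take 39, i++
i=6 j=10: A done, take B[j]=39, j++

[3, 4, 5, 7, 8, 10, 10, 14, 16, 17, 20, 24, 26, 27, 38, 39, 39]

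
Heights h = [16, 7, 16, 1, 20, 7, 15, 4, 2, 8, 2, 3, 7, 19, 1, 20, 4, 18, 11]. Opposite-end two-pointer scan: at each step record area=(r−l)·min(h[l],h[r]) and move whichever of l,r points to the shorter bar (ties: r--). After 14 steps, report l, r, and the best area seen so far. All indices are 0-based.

l=0 r=18: min(16,11)*18=198 best=198 *, r--
l=0 r=17: min(16,18)*17=272 best=272 *, l++
l=1 r=17: min(7,18)*16=112 best=272, l++
l=2 r=17: min(16,18)*15=240 best=272, l++
l=3 r=17: min(1,18)*14=14 best=272, l++
l=4 r=17: min(20,18)*13=234 best=272, r--
l=4 r=16: min(20,4)*12=48 best=272, r--
l=4 r=15: min(20,20)*11=220 best=272, r--
l=4 r=14: min(20,1)*10=10 best=272, r--
l=4 r=13: min(20,19)*9=171 best=272, r--
l=4 r=12: min(20,7)*8=56 best=272, r--
l=4 r=11: min(20,3)*7=21 best=272, r--
l=4 r=10: min(20,2)*6=12 best=272, r--
l=4 r=9: min(20,8)*5=40 best=272, r--

l=4, r=8, best area=272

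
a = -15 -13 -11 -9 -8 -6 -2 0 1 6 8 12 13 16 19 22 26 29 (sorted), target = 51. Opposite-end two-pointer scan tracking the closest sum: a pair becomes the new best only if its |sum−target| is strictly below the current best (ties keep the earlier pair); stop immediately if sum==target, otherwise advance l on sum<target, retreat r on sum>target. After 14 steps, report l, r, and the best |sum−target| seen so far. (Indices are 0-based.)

l=0 r=17: -15+29=14 d=37 *, l++
l=1 r=17: -13+29=16 d=35 *, l++
l=2 r=17: -11+29=18 d=33 *, l++
l=3 r=17: -9+29=20 d=31 *, l++
l=4 r=17: -8+29=21 d=30 *, l++
l=5 r=17: -6+29=23 d=28 *, l++
l=6 r=17: -2+29=27 d=24 *, l++
l=7 r=17: 0+29=29 d=22 *, l++
l=8 r=17: 1+29=30 d=21 *, l++
l=9 r=17: 6+29=35 d=16 *, l++
l=10 r=17: 8+29=37 d=14 *, l++
l=11 r=17: 12+29=41 d=10 *, l++
l=12 r=17: 13+29=42 d=9 *, l++
l=13 r=17: 16+29=45 d=6 *, l++

l=14, r=17, best |Δ|=6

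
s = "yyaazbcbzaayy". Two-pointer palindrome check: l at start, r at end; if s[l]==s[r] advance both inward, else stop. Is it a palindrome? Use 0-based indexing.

palindrome

l=0 r=12: 'y'=='y', l++,r--
l=1 r=11: 'y'=='y', l++,r--
l=2 r=10: 'a'=='a', l++,r--
l=3 r=9: 'a'=='a', l++,r--
l=4 r=8: 'z'=='z', l++,r--
l=5 r=7: 'b'=='b', l++,r--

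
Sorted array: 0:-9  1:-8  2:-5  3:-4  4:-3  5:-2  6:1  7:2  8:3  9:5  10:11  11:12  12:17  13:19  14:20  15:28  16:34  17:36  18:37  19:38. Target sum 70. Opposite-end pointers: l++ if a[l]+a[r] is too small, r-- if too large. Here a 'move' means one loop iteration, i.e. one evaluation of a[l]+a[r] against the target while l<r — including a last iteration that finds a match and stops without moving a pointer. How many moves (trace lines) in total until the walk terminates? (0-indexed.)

l=0 r=19: -9+38=29 <70, l++
l=1 r=19: -8+38=30 <70, l++
l=2 r=19: -5+38=33 <70, l++
l=3 r=19: -4+38=34 <70, l++
l=4 r=19: -3+38=35 <70, l++
l=5 r=19: -2+38=36 <70, l++
l=6 r=19: 1+38=39 <70, l++
l=7 r=19: 2+38=40 <70, l++
l=8 r=19: 3+38=41 <70, l++
l=9 r=19: 5+38=43 <70, l++
l=10 r=19: 11+38=49 <70, l++
l=11 r=19: 12+38=50 <70, l++
l=12 r=19: 17+38=55 <70, l++
l=13 r=19: 19+38=57 <70, l++
l=14 r=19: 20+38=58 <70, l++
l=15 r=19: 28+38=66 <70, l++
l=16 r=19: 34+38=72 >70, r--
l=16 r=18: 34+37=71 >70, r--
l=16 r=17: 34+36=70, found

19 moves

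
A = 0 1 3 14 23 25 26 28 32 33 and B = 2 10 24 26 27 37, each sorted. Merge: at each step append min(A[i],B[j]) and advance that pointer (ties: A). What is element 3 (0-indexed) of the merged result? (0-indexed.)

[i=0,j=0] A[i]=0<=B[j]=2 take 0 → i++
[i=1,j=0] A[i]=1<=B[j]=2 take 1 → i++
[i=2,j=0] A[i]=3>B[j]=2 take 2 → j++
[i=2,j=1] A[i]=3<=B[j]=10 take 3 → i++
[i=3,j=1] A[i]=14>B[j]=10 take 10 → j++
[i=3,j=2] A[i]=14<=B[j]=24 take 14 → i++
[i=4,j=2] A[i]=23<=B[j]=24 take 23 → i++
[i=5,j=2] A[i]=25>B[j]=24 take 24 → j++
[i=5,j=3] A[i]=25<=B[j]=26 take 25 → i++
[i=6,j=3] A[i]=26<=B[j]=26 take 26 → i++
[i=7,j=3] A[i]=28>B[j]=26 take 26 → j++
[i=7,j=4] A[i]=28>B[j]=27 take 27 → j++
[i=7,j=5] A[i]=28<=B[j]=37 take 28 → i++
[i=8,j=5] A[i]=32<=B[j]=37 take 32 → i++
[i=9,j=5] A[i]=33<=B[j]=37 take 33 → i++
[i=10,j=5] A done, take B[j]=37 → j++

merged[3] = 3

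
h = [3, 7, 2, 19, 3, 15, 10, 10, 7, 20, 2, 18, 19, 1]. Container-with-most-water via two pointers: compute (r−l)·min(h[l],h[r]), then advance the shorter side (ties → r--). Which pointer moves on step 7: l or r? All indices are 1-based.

[1,14] min(3,1)*13=13 best=13 * → r--
[1,13] min(3,19)*12=36 best=36 * → l++
[2,13] min(7,19)*11=77 best=77 * → l++
[3,13] min(2,19)*10=20 best=77 → l++
[4,13] min(19,19)*9=171 best=171 * → r--
[4,12] min(19,18)*8=144 best=171 → r--
[4,11] min(19,2)*7=14 best=171 → r--

r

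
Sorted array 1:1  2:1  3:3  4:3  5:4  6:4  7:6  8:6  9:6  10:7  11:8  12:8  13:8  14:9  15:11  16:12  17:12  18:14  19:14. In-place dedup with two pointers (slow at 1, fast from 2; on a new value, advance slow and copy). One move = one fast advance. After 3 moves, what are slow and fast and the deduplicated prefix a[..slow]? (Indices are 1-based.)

slow=1 fast=2: a[fast]=1=a[slow] dup, fast++
slow=1 fast=3: a[fast]=3≠a[slow]=1 write a[2]=3, slow++,fast++
slow=2 fast=4: a[fast]=3=a[slow] dup, fast++

slow=2, fast=5, prefix=[1, 3]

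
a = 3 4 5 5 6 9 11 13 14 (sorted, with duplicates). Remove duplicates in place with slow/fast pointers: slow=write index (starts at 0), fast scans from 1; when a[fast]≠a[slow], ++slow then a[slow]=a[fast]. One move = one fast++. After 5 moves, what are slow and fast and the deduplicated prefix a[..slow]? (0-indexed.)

(s=0,f=1) a[fast]=4≠a[slow]=3 write a[1]=4 → slow++,fast++
(s=1,f=2) a[fast]=5≠a[slow]=4 write a[2]=5 → slow++,fast++
(s=2,f=3) a[fast]=5=a[slow] dup → fast++
(s=2,f=4) a[fast]=6≠a[slow]=5 write a[3]=6 → slow++,fast++
(s=3,f=5) a[fast]=9≠a[slow]=6 write a[4]=9 → slow++,fast++

slow=4, fast=6, prefix=[3, 4, 5, 6, 9]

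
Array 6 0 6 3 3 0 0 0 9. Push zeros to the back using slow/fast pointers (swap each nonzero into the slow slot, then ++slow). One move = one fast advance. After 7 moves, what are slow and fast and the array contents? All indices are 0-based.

slow=0 fast=0: a[fast]=6≠0 swap→a[0]=6, slow++,fast++
slow=1 fast=1: a[fast]=0, fast++
slow=1 fast=2: a[fast]=6≠0 swap→a[1]=6, slow++,fast++
slow=2 fast=3: a[fast]=3≠0 swap→a[2]=3, slow++,fast++
slow=3 fast=4: a[fast]=3≠0 swap→a[3]=3, slow++,fast++
slow=4 fast=5: a[fast]=0, fast++
slow=4 fast=6: a[fast]=0, fast++

slow=4, fast=7, a=[6, 6, 3, 3, 0, 0, 0, 0, 9]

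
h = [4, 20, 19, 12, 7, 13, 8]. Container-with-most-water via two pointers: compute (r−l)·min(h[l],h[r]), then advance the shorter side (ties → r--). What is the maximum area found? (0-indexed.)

max area = 52

[0,6] min(4,8)*6=24 best=24 * → l++
[1,6] min(20,8)*5=40 best=40 * → r--
[1,5] min(20,13)*4=52 best=52 * → r--
[1,4] min(20,7)*3=21 best=52 → r--
[1,3] min(20,12)*2=24 best=52 → r--
[1,2] min(20,19)*1=19 best=52 → r--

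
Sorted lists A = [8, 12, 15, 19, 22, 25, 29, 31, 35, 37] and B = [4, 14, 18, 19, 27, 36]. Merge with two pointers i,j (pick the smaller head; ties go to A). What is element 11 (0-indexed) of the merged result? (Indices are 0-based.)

[i=0,j=0] A[i]=8>B[j]=4 take 4 → j++
[i=0,j=1] A[i]=8<=B[j]=14 take 8 → i++
[i=1,j=1] A[i]=12<=B[j]=14 take 12 → i++
[i=2,j=1] A[i]=15>B[j]=14 take 14 → j++
[i=2,j=2] A[i]=15<=B[j]=18 take 15 → i++
[i=3,j=2] A[i]=19>B[j]=18 take 18 → j++
[i=3,j=3] A[i]=19<=B[j]=19 take 19 → i++
[i=4,j=3] A[i]=22>B[j]=19 take 19 → j++
[i=4,j=4] A[i]=22<=B[j]=27 take 22 → i++
[i=5,j=4] A[i]=25<=B[j]=27 take 25 → i++
[i=6,j=4] A[i]=29>B[j]=27 take 27 → j++
[i=6,j=5] A[i]=29<=B[j]=36 take 29 → i++
[i=7,j=5] A[i]=31<=B[j]=36 take 31 → i++
[i=8,j=5] A[i]=35<=B[j]=36 take 35 → i++
[i=9,j=5] A[i]=37>B[j]=36 take 36 → j++
[i=9,j=6] B done, take A[i]=37 → i++

merged[11] = 29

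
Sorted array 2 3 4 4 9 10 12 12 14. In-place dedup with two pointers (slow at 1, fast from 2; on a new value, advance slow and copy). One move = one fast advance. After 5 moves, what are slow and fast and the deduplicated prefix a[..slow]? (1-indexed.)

slow=1 fast=2: a[fast]=3≠a[slow]=2 write a[2]=3, slow++,fast++
slow=2 fast=3: a[fast]=4≠a[slow]=3 write a[3]=4, slow++,fast++
slow=3 fast=4: a[fast]=4=a[slow] dup, fast++
slow=3 fast=5: a[fast]=9≠a[slow]=4 write a[4]=9, slow++,fast++
slow=4 fast=6: a[fast]=10≠a[slow]=9 write a[5]=10, slow++,fast++

slow=5, fast=7, prefix=[2, 3, 4, 9, 10]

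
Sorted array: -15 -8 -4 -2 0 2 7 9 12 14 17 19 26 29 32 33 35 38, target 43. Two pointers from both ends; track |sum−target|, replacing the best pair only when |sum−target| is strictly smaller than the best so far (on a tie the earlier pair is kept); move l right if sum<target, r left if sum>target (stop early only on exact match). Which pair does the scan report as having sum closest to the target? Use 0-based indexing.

pair (14, 29) with sum 43 (|Δ|=0)

[0,17] -15+38=23 d=20 * → l++
[1,17] -8+38=30 d=13 * → l++
[2,17] -4+38=34 d=9 * → l++
[3,17] -2+38=36 d=7 * → l++
[4,17] 0+38=38 d=5 * → l++
[5,17] 2+38=40 d=3 * → l++
[6,17] 7+38=45 d=2 * → r--
[6,16] 7+35=42 d=1 * → l++
[7,16] 9+35=44 d=1 → r--
[7,15] 9+33=42 d=1 → l++
[8,15] 12+33=45 d=2 → r--
[8,14] 12+32=44 d=1 → r--
[8,13] 12+29=41 d=2 → l++
[9,13] 14+29=43 d=0 * → stop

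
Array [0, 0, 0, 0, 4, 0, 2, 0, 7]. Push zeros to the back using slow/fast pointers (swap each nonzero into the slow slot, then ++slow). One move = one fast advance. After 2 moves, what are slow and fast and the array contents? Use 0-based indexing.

slow=0 fast=0: a[fast]=0, fast++
slow=0 fast=1: a[fast]=0, fast++

slow=0, fast=2, a=[0, 0, 0, 0, 4, 0, 2, 0, 7]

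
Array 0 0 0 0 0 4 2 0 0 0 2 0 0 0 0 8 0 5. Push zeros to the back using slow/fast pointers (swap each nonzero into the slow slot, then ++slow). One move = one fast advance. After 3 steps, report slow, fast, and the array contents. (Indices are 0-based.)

slow=0, fast=3, a=[0, 0, 0, 0, 0, 4, 2, 0, 0, 0, 2, 0, 0, 0, 0, 8, 0, 5]

slow=0 fast=0: a[fast]=0, fast++
slow=0 fast=1: a[fast]=0, fast++
slow=0 fast=2: a[fast]=0, fast++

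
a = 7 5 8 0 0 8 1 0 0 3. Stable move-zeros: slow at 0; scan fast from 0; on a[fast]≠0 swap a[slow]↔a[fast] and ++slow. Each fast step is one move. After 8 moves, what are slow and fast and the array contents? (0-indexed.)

slow=5, fast=8, a=[7, 5, 8, 8, 1, 0, 0, 0, 0, 3]

slow=0 fast=0: a[fast]=7≠0 swap→a[0]=7, slow++,fast++
slow=1 fast=1: a[fast]=5≠0 swap→a[1]=5, slow++,fast++
slow=2 fast=2: a[fast]=8≠0 swap→a[2]=8, slow++,fast++
slow=3 fast=3: a[fast]=0, fast++
slow=3 fast=4: a[fast]=0, fast++
slow=3 fast=5: a[fast]=8≠0 swap→a[3]=8, slow++,fast++
slow=4 fast=6: a[fast]=1≠0 swap→a[4]=1, slow++,fast++
slow=5 fast=7: a[fast]=0, fast++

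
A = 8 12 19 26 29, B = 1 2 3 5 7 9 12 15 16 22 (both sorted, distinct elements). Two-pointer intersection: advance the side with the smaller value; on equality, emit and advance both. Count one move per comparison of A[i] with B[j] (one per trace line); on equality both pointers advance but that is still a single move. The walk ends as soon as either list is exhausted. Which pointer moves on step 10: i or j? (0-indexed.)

j

[i=0,j=0] 8>1 → j++
[i=0,j=1] 8>2 → j++
[i=0,j=2] 8>3 → j++
[i=0,j=3] 8>5 → j++
[i=0,j=4] 8>7 → j++
[i=0,j=5] 8<9 → i++
[i=1,j=5] 12>9 → j++
[i=1,j=6] 12==12 emit → i++,j++
[i=2,j=7] 19>15 → j++
[i=2,j=8] 19>16 → j++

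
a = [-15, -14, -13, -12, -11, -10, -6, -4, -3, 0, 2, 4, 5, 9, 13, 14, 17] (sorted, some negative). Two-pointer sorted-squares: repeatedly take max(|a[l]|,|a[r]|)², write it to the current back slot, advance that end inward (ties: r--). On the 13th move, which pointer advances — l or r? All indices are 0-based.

l=0 r=16: |-15|<=|17| out[16]=289, r--
l=0 r=15: |-15|>|14| out[15]=225, l++
l=1 r=15: |-14|<=|14| out[14]=196, r--
l=1 r=14: |-14|>|13| out[13]=196, l++
l=2 r=14: |-13|<=|13| out[12]=169, r--
l=2 r=13: |-13|>|9| out[11]=169, l++
l=3 r=13: |-12|>|9| out[10]=144, l++
l=4 r=13: |-11|>|9| out[9]=121, l++
l=5 r=13: |-10|>|9| out[8]=100, l++
l=6 r=13: |-6|<=|9| out[7]=81, r--
l=6 r=12: |-6|>|5| out[6]=36, l++
l=7 r=12: |-4|<=|5| out[5]=25, r--
l=7 r=11: |-4|<=|4| out[4]=16, r--

r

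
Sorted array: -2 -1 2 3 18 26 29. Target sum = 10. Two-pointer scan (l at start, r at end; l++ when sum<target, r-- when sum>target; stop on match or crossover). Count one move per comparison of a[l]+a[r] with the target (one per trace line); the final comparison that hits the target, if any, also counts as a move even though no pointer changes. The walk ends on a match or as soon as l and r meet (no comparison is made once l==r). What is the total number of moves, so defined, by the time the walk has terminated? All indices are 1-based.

l=1 r=7: -2+29=27 >10, r--
l=1 r=6: -2+26=24 >10, r--
l=1 r=5: -2+18=16 >10, r--
l=1 r=4: -2+3=1 <10, l++
l=2 r=4: -1+3=2 <10, l++
l=3 r=4: 2+3=5 <10, l++

6 moves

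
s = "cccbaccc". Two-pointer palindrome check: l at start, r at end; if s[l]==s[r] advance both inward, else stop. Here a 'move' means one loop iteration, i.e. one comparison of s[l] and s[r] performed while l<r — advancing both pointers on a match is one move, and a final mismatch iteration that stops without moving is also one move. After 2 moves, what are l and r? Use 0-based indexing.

l=2, r=5

l=0 r=7: 'c'=='c', l++,r--
l=1 r=6: 'c'=='c', l++,r--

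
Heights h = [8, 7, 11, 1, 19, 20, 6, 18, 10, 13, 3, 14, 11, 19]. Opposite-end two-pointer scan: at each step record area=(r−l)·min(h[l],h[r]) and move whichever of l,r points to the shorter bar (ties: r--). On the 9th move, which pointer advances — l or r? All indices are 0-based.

l=0 r=13: min(8,19)*13=104 best=104 *, l++
l=1 r=13: min(7,19)*12=84 best=104, l++
l=2 r=13: min(11,19)*11=121 best=121 *, l++
l=3 r=13: min(1,19)*10=10 best=121, l++
l=4 r=13: min(19,19)*9=171 best=171 *, r--
l=4 r=12: min(19,11)*8=88 best=171, r--
l=4 r=11: min(19,14)*7=98 best=171, r--
l=4 r=10: min(19,3)*6=18 best=171, r--
l=4 r=9: min(19,13)*5=65 best=171, r--

r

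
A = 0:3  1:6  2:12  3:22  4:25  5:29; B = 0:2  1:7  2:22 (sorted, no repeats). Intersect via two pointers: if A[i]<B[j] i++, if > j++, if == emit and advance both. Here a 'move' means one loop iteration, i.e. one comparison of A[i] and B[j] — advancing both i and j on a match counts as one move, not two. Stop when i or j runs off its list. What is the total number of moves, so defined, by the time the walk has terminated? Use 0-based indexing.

6 moves

i=0 j=0: 3>2, j++
i=0 j=1: 3<7, i++
i=1 j=1: 6<7, i++
i=2 j=1: 12>7, j++
i=2 j=2: 12<22, i++
i=3 j=2: 22==22 emit, i++,j++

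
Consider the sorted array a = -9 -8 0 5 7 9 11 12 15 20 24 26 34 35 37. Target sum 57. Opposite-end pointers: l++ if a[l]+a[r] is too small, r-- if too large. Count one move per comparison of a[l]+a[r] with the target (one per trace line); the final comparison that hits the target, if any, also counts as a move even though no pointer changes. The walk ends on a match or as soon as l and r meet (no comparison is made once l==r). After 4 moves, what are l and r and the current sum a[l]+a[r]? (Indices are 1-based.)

[1,15] -9+37=28 <57 → l++
[2,15] -8+37=29 <57 → l++
[3,15] 0+37=37 <57 → l++
[4,15] 5+37=42 <57 → l++

l=5, r=15, sum=44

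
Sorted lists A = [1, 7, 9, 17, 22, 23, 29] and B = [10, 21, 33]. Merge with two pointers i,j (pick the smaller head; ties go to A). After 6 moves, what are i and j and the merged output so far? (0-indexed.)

[i=0,j=0] A[i]=1<=B[j]=10 take 1 → i++
[i=1,j=0] A[i]=7<=B[j]=10 take 7 → i++
[i=2,j=0] A[i]=9<=B[j]=10 take 9 → i++
[i=3,j=0] A[i]=17>B[j]=10 take 10 → j++
[i=3,j=1] A[i]=17<=B[j]=21 take 17 → i++
[i=4,j=1] A[i]=22>B[j]=21 take 21 → j++

i=4, j=2, merged so far=[1, 7, 9, 10, 17, 21]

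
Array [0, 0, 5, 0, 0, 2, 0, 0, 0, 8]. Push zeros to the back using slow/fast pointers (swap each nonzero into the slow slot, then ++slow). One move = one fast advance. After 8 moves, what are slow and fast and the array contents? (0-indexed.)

(s=0,f=0) a[fast]=0 → fast++
(s=0,f=1) a[fast]=0 → fast++
(s=0,f=2) a[fast]=5≠0 swap→a[0]=5 → slow++,fast++
(s=1,f=3) a[fast]=0 → fast++
(s=1,f=4) a[fast]=0 → fast++
(s=1,f=5) a[fast]=2≠0 swap→a[1]=2 → slow++,fast++
(s=2,f=6) a[fast]=0 → fast++
(s=2,f=7) a[fast]=0 → fast++

slow=2, fast=8, a=[5, 2, 0, 0, 0, 0, 0, 0, 0, 8]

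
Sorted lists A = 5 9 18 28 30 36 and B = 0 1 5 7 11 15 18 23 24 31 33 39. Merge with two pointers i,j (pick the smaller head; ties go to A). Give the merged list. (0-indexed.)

[i=0,j=0] A[i]=5>B[j]=0 take 0 → j++
[i=0,j=1] A[i]=5>B[j]=1 take 1 → j++
[i=0,j=2] A[i]=5<=B[j]=5 take 5 → i++
[i=1,j=2] A[i]=9>B[j]=5 take 5 → j++
[i=1,j=3] A[i]=9>B[j]=7 take 7 → j++
[i=1,j=4] A[i]=9<=B[j]=11 take 9 → i++
[i=2,j=4] A[i]=18>B[j]=11 take 11 → j++
[i=2,j=5] A[i]=18>B[j]=15 take 15 → j++
[i=2,j=6] A[i]=18<=B[j]=18 take 18 → i++
[i=3,j=6] A[i]=28>B[j]=18 take 18 → j++
[i=3,j=7] A[i]=28>B[j]=23 take 23 → j++
[i=3,j=8] A[i]=28>B[j]=24 take 24 → j++
[i=3,j=9] A[i]=28<=B[j]=31 take 28 → i++
[i=4,j=9] A[i]=30<=B[j]=31 take 30 → i++
[i=5,j=9] A[i]=36>B[j]=31 take 31 → j++
[i=5,j=10] A[i]=36>B[j]=33 take 33 → j++
[i=5,j=11] A[i]=36<=B[j]=39 take 36 → i++
[i=6,j=11] A done, take B[j]=39 → j++

[0, 1, 5, 5, 7, 9, 11, 15, 18, 18, 23, 24, 28, 30, 31, 33, 36, 39]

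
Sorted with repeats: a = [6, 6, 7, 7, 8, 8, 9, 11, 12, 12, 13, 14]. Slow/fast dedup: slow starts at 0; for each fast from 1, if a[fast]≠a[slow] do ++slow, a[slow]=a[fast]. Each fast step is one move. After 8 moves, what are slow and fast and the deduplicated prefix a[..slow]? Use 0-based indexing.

(s=0,f=1) a[fast]=6=a[slow] dup → fast++
(s=0,f=2) a[fast]=7≠a[slow]=6 write a[1]=7 → slow++,fast++
(s=1,f=3) a[fast]=7=a[slow] dup → fast++
(s=1,f=4) a[fast]=8≠a[slow]=7 write a[2]=8 → slow++,fast++
(s=2,f=5) a[fast]=8=a[slow] dup → fast++
(s=2,f=6) a[fast]=9≠a[slow]=8 write a[3]=9 → slow++,fast++
(s=3,f=7) a[fast]=11≠a[slow]=9 write a[4]=11 → slow++,fast++
(s=4,f=8) a[fast]=12≠a[slow]=11 write a[5]=12 → slow++,fast++

slow=5, fast=9, prefix=[6, 7, 8, 9, 11, 12]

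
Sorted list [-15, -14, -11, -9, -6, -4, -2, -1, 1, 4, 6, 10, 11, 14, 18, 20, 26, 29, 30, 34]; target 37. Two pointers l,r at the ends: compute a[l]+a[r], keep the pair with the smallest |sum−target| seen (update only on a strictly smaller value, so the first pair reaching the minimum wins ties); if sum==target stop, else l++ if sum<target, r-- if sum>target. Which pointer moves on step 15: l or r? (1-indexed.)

l

[1,20] -15+34=19 d=18 * → l++
[2,20] -14+34=20 d=17 * → l++
[3,20] -11+34=23 d=14 * → l++
[4,20] -9+34=25 d=12 * → l++
[5,20] -6+34=28 d=9 * → l++
[6,20] -4+34=30 d=7 * → l++
[7,20] -2+34=32 d=5 * → l++
[8,20] -1+34=33 d=4 * → l++
[9,20] 1+34=35 d=2 * → l++
[10,20] 4+34=38 d=1 * → r--
[10,19] 4+30=34 d=3 → l++
[11,19] 6+30=36 d=1 → l++
[12,19] 10+30=40 d=3 → r--
[12,18] 10+29=39 d=2 → r--
[12,17] 10+26=36 d=1 → l++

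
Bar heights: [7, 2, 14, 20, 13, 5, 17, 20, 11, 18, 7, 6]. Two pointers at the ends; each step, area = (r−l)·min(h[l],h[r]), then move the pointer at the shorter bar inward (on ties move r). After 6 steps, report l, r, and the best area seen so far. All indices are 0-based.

[0,11] min(7,6)*11=66 best=66 * → r--
[0,10] min(7,7)*10=70 best=70 * → r--
[0,9] min(7,18)*9=63 best=70 → l++
[1,9] min(2,18)*8=16 best=70 → l++
[2,9] min(14,18)*7=98 best=98 * → l++
[3,9] min(20,18)*6=108 best=108 * → r--

l=3, r=8, best area=108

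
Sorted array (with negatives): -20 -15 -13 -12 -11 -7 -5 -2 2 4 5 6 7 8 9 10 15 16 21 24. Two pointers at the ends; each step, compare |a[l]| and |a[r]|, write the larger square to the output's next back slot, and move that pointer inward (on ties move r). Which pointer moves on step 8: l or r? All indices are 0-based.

[0,19] |-20|<=|24| out[19]=576 → r--
[0,18] |-20|<=|21| out[18]=441 → r--
[0,17] |-20|>|16| out[17]=400 → l++
[1,17] |-15|<=|16| out[16]=256 → r--
[1,16] |-15|<=|15| out[15]=225 → r--
[1,15] |-15|>|10| out[14]=225 → l++
[2,15] |-13|>|10| out[13]=169 → l++
[3,15] |-12|>|10| out[12]=144 → l++

l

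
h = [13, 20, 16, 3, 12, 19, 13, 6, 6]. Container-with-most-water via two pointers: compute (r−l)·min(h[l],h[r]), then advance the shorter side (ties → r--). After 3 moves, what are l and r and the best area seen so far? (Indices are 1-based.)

l=1, r=6, best area=78

l=1 r=9: min(13,6)*8=48 best=48 *, r--
l=1 r=8: min(13,6)*7=42 best=48, r--
l=1 r=7: min(13,13)*6=78 best=78 *, r--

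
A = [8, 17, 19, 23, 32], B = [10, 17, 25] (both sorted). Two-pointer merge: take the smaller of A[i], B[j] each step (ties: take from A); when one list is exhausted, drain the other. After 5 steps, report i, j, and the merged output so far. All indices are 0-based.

[i=0,j=0] A[i]=8<=B[j]=10 take 8 → i++
[i=1,j=0] A[i]=17>B[j]=10 take 10 → j++
[i=1,j=1] A[i]=17<=B[j]=17 take 17 → i++
[i=2,j=1] A[i]=19>B[j]=17 take 17 → j++
[i=2,j=2] A[i]=19<=B[j]=25 take 19 → i++

i=3, j=2, merged so far=[8, 10, 17, 17, 19]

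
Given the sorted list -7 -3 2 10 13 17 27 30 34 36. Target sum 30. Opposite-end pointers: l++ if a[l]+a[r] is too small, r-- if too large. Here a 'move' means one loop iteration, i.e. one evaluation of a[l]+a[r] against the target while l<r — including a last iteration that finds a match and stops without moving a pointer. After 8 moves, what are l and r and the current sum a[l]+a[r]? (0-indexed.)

l=4, r=5, sum=30

[0,9] -7+36=29 <30 → l++
[1,9] -3+36=33 >30 → r--
[1,8] -3+34=31 >30 → r--
[1,7] -3+30=27 <30 → l++
[2,7] 2+30=32 >30 → r--
[2,6] 2+27=29 <30 → l++
[3,6] 10+27=37 >30 → r--
[3,5] 10+17=27 <30 → l++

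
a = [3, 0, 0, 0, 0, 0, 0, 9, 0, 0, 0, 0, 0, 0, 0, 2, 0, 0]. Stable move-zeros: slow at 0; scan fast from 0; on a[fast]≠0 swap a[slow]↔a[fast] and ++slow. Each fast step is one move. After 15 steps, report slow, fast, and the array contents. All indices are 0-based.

slow=2, fast=15, a=[3, 9, 0, 0, 0, 0, 0, 0, 0, 0, 0, 0, 0, 0, 0, 2, 0, 0]

slow=0 fast=0: a[fast]=3≠0 swap→a[0]=3, slow++,fast++
slow=1 fast=1: a[fast]=0, fast++
slow=1 fast=2: a[fast]=0, fast++
slow=1 fast=3: a[fast]=0, fast++
slow=1 fast=4: a[fast]=0, fast++
slow=1 fast=5: a[fast]=0, fast++
slow=1 fast=6: a[fast]=0, fast++
slow=1 fast=7: a[fast]=9≠0 swap→a[1]=9, slow++,fast++
slow=2 fast=8: a[fast]=0, fast++
slow=2 fast=9: a[fast]=0, fast++
slow=2 fast=10: a[fast]=0, fast++
slow=2 fast=11: a[fast]=0, fast++
slow=2 fast=12: a[fast]=0, fast++
slow=2 fast=13: a[fast]=0, fast++
slow=2 fast=14: a[fast]=0, fast++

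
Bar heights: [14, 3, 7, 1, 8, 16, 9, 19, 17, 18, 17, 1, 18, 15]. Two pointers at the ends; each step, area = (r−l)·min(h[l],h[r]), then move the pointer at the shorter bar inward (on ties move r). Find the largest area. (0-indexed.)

max area = 182

[0,13] min(14,15)*13=182 best=182 * → l++
[1,13] min(3,15)*12=36 best=182 → l++
[2,13] min(7,15)*11=77 best=182 → l++
[3,13] min(1,15)*10=10 best=182 → l++
[4,13] min(8,15)*9=72 best=182 → l++
[5,13] min(16,15)*8=120 best=182 → r--
[5,12] min(16,18)*7=112 best=182 → l++
[6,12] min(9,18)*6=54 best=182 → l++
[7,12] min(19,18)*5=90 best=182 → r--
[7,11] min(19,1)*4=4 best=182 → r--
[7,10] min(19,17)*3=51 best=182 → r--
[7,9] min(19,18)*2=36 best=182 → r--
[7,8] min(19,17)*1=17 best=182 → r--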